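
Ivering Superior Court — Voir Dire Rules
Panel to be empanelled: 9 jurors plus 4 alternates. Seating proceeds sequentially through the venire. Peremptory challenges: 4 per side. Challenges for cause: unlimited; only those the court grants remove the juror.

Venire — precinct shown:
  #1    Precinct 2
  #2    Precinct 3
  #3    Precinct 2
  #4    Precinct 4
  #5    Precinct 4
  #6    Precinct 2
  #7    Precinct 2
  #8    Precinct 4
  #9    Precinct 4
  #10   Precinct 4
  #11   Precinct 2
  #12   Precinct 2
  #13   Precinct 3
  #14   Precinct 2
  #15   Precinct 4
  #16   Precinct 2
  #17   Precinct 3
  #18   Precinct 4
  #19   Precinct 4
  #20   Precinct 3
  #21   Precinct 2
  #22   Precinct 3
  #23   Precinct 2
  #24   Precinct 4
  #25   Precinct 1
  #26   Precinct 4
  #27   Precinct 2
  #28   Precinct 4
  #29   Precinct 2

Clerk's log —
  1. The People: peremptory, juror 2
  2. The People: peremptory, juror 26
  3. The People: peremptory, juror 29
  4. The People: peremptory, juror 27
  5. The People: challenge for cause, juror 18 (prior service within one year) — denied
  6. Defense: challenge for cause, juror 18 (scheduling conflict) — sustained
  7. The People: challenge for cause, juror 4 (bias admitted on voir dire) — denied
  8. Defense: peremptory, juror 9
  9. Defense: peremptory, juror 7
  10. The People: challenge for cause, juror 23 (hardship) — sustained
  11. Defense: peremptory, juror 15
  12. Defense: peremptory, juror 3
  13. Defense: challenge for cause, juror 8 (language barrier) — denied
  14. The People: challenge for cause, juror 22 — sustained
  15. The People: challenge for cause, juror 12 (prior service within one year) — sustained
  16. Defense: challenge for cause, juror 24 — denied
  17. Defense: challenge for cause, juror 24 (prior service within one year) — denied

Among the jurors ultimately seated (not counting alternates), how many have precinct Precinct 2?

Removed: #2, #3, #7, #9, #12, #15, #18, #22, #23, #26, #27, #29.
Seated jurors 1–9: #1, #4, #5, #6, #8, #10, #11, #13, #14 (alternates #16, #17, #19, #20 not counted).
Of those, in Precinct 2: #1, #6, #11, #14 → 4.

4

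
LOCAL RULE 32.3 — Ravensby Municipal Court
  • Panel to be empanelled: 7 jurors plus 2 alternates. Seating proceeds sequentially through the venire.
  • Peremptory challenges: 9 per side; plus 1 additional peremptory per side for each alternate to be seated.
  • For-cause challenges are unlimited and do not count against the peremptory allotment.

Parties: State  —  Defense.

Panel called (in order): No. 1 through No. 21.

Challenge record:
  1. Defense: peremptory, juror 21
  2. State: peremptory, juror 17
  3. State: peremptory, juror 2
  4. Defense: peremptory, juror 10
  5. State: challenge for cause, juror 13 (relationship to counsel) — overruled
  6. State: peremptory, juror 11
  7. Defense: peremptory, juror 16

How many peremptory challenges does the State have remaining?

8

State allotment: 9 base + 1 × 2 alternates = 11.
State peremptories used: #17, #2, #11 — 3 (the for-cause on #13 doesn't count).
Remaining: 11 − 3 = 8.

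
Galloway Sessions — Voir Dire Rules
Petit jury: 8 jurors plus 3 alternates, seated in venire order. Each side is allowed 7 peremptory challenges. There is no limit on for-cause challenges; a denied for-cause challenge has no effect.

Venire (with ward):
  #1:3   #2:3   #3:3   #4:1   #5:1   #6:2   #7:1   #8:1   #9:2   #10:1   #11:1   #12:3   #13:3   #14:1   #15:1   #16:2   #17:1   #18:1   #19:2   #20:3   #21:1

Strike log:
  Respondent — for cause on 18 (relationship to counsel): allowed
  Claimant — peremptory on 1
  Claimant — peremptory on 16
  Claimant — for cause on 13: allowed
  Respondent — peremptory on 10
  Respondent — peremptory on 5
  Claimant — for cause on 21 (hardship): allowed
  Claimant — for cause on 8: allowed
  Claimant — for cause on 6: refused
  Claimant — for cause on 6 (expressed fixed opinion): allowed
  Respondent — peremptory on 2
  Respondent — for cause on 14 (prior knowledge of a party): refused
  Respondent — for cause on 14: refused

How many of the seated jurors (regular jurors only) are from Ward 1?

Removed: #1, #2, #5, #6, #8, #10, #13, #16, #18, #21.
Seated jurors 1–8: #3, #4, #7, #9, #11, #12, #14, #15 (alternates #17, #19, #20 not counted).
Of those, in Ward 1: #4, #7, #11, #14, #15 → 5.

5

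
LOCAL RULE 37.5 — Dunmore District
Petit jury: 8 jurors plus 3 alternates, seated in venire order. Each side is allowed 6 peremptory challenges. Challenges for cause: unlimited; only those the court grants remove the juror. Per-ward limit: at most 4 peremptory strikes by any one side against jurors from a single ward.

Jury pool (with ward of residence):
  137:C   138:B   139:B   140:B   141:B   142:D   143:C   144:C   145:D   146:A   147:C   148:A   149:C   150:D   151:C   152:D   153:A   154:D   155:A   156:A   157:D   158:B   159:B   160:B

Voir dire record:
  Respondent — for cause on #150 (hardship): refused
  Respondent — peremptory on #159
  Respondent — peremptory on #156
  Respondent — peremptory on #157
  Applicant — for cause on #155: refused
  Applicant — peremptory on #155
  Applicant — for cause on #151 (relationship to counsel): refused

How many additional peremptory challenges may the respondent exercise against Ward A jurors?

3

Respondent peremptories so far: #159, #156, #157 — 3 of 6 used, 3 left overall.
Against Ward A: #156 — 1 used; per-ward cap 4 leaves 3.
Binding limit: min(3, 3) = 3.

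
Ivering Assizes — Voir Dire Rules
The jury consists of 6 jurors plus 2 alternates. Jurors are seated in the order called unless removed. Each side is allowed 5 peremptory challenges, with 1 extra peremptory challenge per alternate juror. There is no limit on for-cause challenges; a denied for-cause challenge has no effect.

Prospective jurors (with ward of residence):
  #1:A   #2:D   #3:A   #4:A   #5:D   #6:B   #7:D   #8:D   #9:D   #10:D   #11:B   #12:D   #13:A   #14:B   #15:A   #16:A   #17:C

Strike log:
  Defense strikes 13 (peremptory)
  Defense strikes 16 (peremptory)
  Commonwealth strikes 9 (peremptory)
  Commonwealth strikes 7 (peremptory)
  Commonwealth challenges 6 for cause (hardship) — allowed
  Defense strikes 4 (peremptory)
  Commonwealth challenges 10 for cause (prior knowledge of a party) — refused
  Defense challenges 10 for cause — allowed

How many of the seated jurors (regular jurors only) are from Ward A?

Removed: #4, #6, #7, #9, #10, #13, #16.
Seated jurors 1–6: #1, #2, #3, #5, #8, #11 (alternates #12, #14 not counted).
Of those, in Ward A: #1, #3 → 2.

2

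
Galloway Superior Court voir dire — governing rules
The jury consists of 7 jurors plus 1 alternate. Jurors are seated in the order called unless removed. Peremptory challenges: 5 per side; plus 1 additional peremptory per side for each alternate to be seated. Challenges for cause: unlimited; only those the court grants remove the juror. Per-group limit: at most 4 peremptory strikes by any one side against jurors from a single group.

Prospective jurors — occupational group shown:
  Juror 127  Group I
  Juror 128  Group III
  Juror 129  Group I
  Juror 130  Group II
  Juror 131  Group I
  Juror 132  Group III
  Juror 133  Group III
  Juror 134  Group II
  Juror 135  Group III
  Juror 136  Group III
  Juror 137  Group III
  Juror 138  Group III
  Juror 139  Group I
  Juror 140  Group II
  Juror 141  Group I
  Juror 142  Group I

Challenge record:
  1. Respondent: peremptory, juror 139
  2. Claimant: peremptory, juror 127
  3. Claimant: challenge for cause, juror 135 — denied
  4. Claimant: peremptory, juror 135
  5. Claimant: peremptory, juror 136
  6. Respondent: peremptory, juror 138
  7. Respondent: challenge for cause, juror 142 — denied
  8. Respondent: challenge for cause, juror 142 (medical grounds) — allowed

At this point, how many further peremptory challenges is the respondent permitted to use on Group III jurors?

Respondent peremptories so far: #139, #138 — 2 of 6 used, 4 left overall.
Against Group III: #138 — 1 used; per-group cap 4 leaves 3.
Binding limit: min(4, 3) = 3.

3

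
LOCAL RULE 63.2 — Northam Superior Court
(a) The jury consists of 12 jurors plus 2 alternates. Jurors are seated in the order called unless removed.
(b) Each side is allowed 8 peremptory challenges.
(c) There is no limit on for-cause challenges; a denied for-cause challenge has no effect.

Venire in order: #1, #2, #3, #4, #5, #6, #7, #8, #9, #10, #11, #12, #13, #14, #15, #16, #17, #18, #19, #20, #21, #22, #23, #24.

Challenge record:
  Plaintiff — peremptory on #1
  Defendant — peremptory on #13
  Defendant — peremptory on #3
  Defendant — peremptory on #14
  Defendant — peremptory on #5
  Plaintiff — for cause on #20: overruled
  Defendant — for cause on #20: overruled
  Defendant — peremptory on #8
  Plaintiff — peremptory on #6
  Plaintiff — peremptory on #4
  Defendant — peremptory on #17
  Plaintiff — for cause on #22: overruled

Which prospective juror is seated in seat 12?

21

Removed: #1, #3, #4, #5, #6, #8, #13, #14, #17. (#20, #22 stay — for-cause denied.)
Filling seats in venire order through position 12: #2, #7, #9, #10, #11, #12, #15, #16, #18, #19, #20, #21.
So seat 12 is #21.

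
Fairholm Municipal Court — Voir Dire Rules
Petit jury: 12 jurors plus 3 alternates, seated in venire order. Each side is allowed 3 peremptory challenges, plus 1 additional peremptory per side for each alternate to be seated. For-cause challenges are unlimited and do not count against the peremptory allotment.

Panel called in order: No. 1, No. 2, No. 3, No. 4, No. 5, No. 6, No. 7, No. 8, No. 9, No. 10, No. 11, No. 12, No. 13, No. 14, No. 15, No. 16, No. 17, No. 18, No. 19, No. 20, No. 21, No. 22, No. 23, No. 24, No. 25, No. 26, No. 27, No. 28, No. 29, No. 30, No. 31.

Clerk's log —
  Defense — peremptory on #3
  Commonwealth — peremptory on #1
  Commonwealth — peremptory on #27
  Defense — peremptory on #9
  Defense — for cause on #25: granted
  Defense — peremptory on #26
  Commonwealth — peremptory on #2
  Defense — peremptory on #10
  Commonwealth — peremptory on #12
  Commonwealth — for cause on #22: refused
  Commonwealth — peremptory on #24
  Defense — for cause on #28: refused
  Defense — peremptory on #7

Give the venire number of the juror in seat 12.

19

Removed: #1, #2, #3, #7, #9, #10, #12, #24, #25, #26, #27. (#22, #28 stay — for-cause denied.)
Seating in order: seats 1–12 → #4, #5, #6, #8, #11, #13, #14, #15, #16, #17, #18, #19; alternates → #20, #21, #22.
So seat 12 is #19.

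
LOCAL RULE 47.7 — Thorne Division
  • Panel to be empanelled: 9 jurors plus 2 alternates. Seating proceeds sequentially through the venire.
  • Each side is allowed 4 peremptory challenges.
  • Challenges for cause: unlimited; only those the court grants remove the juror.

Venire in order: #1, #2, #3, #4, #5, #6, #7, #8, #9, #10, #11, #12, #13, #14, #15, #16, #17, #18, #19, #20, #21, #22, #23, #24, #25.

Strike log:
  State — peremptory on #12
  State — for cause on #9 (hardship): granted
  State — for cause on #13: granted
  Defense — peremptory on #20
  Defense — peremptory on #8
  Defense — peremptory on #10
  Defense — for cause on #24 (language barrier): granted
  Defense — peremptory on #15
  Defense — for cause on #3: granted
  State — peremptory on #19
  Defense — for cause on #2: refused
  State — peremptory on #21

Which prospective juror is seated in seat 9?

16

Removed: #3, #8, #9, #10, #12, #13, #15, #19, #20, #21, #24. (#2 stays — for-cause denied.)
Seating in order: seats 1–9 → #1, #2, #4, #5, #6, #7, #11, #14, #16; alternates → #17, #18.
So seat 9 is #16.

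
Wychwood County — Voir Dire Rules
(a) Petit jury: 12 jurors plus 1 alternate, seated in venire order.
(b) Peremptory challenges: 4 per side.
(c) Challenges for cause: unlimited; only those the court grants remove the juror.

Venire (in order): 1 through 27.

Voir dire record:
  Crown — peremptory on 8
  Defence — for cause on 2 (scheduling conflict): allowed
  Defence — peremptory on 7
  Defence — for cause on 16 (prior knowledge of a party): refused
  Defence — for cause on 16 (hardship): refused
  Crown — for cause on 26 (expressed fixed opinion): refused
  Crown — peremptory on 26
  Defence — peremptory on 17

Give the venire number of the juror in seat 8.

11

Removed: #2, #7, #8, #17, #26. (#16 stays — for-cause denied.)
Seating in order: seats 1–12 → #1, #3, #4, #5, #6, #9, #10, #11, #12, #13, #14, #15; alternates → #16.
So seat 8 is #11.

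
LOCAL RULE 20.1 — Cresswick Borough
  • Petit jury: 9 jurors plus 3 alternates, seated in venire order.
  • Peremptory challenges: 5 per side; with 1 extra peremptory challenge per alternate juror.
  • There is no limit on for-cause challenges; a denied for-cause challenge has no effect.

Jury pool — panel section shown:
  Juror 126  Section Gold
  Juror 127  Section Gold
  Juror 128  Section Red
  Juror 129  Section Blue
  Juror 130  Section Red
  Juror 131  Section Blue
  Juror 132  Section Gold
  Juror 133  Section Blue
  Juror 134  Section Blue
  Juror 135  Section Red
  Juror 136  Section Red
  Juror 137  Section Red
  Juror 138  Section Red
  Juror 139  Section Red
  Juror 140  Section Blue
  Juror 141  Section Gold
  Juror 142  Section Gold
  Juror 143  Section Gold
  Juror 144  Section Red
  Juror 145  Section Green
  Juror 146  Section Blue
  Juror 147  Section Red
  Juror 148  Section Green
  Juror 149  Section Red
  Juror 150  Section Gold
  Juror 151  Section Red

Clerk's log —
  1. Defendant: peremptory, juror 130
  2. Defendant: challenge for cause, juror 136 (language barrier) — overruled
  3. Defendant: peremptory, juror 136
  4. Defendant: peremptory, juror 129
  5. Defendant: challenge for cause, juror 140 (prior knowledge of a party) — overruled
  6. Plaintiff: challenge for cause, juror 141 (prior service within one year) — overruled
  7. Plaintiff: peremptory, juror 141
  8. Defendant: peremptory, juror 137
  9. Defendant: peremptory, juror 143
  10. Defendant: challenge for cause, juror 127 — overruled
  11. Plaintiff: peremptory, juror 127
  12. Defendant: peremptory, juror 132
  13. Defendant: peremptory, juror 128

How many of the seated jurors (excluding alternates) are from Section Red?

Removed: #127, #128, #129, #130, #132, #136, #137, #141, #143.
Seated jurors 1–9: #126, #131, #133, #134, #135, #138, #139, #140, #142 (alternates #144, #145, #146 not counted).
Of those, in Section Red: #135, #138, #139 → 3.

3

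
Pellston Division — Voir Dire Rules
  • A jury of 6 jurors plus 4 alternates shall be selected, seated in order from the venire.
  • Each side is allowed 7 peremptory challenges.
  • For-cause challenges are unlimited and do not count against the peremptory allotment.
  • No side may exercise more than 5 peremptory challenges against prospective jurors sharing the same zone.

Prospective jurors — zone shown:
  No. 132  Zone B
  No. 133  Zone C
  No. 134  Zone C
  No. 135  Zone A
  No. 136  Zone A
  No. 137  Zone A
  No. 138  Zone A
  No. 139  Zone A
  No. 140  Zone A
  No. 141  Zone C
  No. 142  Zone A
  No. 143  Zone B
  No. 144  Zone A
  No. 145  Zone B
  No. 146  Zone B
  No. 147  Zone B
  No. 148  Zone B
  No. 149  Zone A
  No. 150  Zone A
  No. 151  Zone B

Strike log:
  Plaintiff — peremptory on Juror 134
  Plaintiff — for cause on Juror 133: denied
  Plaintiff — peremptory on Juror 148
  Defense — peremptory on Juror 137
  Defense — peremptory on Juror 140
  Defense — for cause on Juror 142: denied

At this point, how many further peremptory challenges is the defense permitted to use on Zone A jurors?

Defense peremptories so far: #137, #140 — 2 of 7 used, 5 left overall.
Against Zone A: #137, #140 — 2 used; per-zone cap 5 leaves 3.
Binding limit: min(5, 3) = 3.

3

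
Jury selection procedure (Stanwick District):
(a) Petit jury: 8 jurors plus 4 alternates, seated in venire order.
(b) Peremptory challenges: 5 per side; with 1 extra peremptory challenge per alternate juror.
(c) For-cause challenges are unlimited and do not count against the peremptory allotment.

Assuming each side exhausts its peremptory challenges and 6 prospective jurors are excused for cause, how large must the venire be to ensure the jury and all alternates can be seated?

Seats to fill: 8 + 4 alternates = 12.
Peremptories: 5 + 1×4 = 9 per side × 2 sides = 18.
For-cause removals: 6.
Minimum venire: 12 + 18 + 6 = 36.

36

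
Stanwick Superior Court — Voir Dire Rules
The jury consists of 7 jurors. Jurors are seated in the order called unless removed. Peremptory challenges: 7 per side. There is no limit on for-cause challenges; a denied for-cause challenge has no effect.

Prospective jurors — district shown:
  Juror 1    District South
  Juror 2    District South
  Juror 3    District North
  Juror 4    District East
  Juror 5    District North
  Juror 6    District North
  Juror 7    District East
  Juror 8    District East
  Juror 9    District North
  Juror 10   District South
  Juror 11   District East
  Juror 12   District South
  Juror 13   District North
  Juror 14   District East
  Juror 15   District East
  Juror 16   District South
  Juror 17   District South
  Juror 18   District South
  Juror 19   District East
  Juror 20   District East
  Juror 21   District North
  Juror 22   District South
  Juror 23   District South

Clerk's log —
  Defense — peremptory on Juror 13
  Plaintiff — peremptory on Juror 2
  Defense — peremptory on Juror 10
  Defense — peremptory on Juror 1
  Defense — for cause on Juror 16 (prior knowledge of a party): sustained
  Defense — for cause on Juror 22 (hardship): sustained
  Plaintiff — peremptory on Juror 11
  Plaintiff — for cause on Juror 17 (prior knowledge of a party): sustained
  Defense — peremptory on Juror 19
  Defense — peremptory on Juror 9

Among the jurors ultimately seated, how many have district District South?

1

Removed: #1, #2, #9, #10, #11, #13, #16, #17, #19, #22.
Seated jurors 1–7: #3, #4, #5, #6, #7, #8, #12.
Of those, in District South: #12 → 1.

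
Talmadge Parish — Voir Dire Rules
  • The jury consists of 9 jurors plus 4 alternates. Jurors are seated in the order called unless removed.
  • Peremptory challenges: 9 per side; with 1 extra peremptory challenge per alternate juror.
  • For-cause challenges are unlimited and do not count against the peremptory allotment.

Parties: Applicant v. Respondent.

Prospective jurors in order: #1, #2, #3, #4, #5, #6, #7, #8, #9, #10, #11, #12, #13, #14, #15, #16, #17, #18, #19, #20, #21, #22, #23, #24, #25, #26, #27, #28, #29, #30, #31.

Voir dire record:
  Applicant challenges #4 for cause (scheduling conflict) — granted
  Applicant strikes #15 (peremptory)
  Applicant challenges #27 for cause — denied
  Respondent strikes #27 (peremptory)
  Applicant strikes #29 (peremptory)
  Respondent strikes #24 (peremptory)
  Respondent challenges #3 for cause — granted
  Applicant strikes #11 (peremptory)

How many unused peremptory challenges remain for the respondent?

11

Respondent allotment: 9 base + 1 × 4 alternates = 13.
Respondent peremptories used: #27, #24 — 2 (the for-cause on #3 doesn't count).
Remaining: 13 − 2 = 11.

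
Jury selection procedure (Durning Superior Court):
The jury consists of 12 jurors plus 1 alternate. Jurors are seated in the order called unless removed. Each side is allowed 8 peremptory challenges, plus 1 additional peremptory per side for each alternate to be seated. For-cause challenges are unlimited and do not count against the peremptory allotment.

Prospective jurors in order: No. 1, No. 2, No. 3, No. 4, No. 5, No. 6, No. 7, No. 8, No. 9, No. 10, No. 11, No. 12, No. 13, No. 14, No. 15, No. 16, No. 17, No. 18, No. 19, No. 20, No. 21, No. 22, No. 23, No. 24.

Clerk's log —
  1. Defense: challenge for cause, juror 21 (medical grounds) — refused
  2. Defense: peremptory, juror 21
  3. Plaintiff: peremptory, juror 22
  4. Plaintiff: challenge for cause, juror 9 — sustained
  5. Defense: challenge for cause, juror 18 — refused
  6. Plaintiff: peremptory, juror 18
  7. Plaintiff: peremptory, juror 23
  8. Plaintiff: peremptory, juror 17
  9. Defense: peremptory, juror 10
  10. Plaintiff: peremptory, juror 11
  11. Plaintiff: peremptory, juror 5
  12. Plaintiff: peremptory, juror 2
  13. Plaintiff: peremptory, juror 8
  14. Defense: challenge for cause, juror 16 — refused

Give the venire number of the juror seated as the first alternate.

24

Removed: #2, #5, #8, #9, #10, #11, #17, #18, #21, #22, #23. (#16 stays — for-cause denied.)
Seating in order: seats 1–12 → #1, #3, #4, #6, #7, #12, #13, #14, #15, #16, #19, #20; alternates → #24.
So alternate 1 is #24.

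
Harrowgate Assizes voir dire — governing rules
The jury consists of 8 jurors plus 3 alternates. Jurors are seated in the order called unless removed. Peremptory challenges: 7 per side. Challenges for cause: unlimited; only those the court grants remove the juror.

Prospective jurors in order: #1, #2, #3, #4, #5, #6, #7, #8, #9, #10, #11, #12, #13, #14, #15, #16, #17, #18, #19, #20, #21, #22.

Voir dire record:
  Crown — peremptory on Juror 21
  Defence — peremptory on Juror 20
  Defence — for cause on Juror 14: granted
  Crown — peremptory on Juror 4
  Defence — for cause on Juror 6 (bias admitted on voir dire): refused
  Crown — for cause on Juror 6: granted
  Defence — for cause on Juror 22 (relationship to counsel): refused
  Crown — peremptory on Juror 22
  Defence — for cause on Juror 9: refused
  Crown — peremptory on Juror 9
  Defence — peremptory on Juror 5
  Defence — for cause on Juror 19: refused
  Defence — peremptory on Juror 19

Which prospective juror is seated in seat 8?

12

Removed: #4, #5, #6, #9, #14, #19, #20, #21, #22.
Seating in order: seats 1–8 → #1, #2, #3, #7, #8, #10, #11, #12; alternates → #13, #15, #16.
So seat 8 is #12.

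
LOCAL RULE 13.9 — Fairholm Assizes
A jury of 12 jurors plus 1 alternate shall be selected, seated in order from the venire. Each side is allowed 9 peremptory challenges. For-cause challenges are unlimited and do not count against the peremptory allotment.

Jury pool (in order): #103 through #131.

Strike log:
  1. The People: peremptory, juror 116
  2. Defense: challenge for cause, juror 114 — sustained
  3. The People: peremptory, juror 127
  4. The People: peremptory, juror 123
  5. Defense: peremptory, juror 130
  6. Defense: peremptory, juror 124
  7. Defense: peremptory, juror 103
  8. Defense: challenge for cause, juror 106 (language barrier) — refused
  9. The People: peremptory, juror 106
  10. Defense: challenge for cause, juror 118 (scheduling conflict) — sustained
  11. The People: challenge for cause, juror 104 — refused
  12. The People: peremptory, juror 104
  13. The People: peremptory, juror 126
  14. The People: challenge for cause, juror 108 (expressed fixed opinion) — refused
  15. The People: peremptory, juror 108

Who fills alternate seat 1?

122

Removed: #103, #104, #106, #108, #114, #116, #118, #123, #124, #126, #127, #130.
Seating in order: seats 1–12 → #105, #107, #109, #110, #111, #112, #113, #115, #117, #119, #120, #121; alternates → #122.
So alternate 1 is #122.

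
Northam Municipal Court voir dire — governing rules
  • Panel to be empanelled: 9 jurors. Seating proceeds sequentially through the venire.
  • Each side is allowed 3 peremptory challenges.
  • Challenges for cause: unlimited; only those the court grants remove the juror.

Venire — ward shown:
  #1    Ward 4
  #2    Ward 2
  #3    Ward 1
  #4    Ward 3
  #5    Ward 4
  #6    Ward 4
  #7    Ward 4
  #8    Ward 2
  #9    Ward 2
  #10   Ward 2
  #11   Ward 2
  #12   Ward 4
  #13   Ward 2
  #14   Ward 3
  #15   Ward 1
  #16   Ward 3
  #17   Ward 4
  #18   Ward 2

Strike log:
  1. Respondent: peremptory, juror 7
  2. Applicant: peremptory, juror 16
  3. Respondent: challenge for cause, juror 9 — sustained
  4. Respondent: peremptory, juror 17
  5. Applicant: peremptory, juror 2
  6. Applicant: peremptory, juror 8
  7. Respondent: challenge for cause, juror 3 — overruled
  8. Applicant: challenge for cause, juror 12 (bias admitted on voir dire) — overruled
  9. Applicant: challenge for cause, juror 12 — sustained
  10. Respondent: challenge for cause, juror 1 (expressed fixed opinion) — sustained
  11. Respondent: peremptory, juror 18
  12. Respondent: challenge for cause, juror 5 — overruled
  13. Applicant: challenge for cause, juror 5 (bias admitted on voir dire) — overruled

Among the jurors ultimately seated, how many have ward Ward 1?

2

Removed: #1, #2, #7, #8, #9, #12, #16, #17, #18.
Seated jurors 1–9: #3, #4, #5, #6, #10, #11, #13, #14, #15.
Of those, in Ward 1: #3, #15 → 2.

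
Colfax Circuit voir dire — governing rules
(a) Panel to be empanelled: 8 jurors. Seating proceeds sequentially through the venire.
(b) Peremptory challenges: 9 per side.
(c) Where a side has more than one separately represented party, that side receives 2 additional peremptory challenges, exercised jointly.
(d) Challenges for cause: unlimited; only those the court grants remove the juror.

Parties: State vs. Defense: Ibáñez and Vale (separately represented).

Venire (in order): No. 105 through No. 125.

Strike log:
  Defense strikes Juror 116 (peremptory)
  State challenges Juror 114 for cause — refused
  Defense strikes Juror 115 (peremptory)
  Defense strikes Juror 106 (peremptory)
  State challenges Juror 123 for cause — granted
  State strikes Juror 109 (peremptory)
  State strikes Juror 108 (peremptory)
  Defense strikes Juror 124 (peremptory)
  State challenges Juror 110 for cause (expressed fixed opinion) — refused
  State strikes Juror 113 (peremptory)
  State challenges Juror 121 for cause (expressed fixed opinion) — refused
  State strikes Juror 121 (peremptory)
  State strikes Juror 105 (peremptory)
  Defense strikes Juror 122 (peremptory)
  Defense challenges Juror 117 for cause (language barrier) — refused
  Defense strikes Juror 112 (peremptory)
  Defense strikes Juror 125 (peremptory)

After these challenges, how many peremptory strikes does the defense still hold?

Defense allotment: 9 base + 2 multi-party = 11.
Defense peremptories used: #116, #115, #106, #124, #122, #112, #125 — 7 (the for-cause on #117 doesn't count).
Remaining: 11 − 7 = 4.

4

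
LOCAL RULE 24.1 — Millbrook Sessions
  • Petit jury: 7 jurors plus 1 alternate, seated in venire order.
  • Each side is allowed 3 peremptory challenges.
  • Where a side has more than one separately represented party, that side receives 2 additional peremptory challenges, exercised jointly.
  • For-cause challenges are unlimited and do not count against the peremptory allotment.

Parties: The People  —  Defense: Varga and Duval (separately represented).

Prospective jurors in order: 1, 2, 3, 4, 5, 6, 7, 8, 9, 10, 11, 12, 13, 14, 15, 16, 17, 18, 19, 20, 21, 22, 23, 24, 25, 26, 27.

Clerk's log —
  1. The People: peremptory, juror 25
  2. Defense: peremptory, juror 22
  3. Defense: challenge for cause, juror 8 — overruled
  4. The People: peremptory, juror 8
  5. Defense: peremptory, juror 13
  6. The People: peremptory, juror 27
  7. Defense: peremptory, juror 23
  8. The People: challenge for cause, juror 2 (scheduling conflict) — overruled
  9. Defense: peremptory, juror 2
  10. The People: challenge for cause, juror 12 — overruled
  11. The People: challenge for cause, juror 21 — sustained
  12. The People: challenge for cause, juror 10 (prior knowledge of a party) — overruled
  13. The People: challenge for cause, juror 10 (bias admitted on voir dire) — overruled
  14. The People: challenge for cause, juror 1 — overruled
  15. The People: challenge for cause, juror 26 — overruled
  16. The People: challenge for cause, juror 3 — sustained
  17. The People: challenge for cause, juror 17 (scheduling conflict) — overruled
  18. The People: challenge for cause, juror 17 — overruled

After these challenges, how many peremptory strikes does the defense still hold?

Defense allotment: 3 base + 2 multi-party = 5.
Defense peremptories used: #22, #13, #23, #2 — 4 (the for-cause on #8 doesn't count).
Remaining: 5 − 4 = 1.

1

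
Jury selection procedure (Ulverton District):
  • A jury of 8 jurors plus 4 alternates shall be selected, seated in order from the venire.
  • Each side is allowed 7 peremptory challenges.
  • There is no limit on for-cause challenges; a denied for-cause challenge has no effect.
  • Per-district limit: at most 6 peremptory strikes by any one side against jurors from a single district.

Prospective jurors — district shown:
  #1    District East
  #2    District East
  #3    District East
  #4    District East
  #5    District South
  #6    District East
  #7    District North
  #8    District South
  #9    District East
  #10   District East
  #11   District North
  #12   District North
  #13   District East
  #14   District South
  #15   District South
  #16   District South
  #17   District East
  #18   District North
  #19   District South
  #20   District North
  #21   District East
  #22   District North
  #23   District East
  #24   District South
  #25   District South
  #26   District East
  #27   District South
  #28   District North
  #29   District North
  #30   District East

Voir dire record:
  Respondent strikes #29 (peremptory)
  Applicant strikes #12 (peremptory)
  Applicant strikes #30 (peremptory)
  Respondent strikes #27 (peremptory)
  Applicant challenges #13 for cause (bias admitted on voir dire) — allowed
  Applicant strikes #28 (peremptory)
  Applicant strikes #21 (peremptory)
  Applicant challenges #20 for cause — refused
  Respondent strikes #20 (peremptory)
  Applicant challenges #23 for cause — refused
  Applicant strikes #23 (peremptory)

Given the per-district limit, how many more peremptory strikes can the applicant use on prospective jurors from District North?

Applicant peremptories so far: #12, #30, #28, #21, #23 — 5 of 7 used, 2 left overall.
Against District North: #12, #28 — 2 used; per-district cap 6 leaves 4.
Binding limit: min(2, 4) = 2.

2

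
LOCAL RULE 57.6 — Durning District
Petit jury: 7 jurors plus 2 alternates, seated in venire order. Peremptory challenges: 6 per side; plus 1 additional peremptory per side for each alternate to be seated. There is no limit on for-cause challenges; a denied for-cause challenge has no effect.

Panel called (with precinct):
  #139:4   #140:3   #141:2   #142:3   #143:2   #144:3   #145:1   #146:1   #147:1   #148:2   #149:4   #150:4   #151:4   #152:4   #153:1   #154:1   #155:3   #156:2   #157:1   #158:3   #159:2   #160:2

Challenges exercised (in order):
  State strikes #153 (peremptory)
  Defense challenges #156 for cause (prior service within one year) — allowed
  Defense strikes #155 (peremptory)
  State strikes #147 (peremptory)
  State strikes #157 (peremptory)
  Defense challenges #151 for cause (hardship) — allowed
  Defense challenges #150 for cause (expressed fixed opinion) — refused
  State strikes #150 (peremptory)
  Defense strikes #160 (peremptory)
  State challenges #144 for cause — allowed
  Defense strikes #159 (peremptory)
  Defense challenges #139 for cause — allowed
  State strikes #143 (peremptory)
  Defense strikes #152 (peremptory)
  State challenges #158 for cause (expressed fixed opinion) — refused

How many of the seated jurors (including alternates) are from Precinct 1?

Removed: #139, #143, #144, #147, #150, #151, #152, #153, #155, #156, #157, #159, #160.
Seated (9 incl. alternates): #140, #141, #142, #145, #146, #148, #149, #154, #158.
Of those, in Precinct 1: #145, #146, #154 → 3.

3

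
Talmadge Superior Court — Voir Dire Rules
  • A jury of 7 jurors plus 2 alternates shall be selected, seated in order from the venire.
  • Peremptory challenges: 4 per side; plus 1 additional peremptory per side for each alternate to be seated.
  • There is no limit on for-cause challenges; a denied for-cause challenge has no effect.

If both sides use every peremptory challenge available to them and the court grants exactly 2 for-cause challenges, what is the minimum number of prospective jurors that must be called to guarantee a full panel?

23

Seats to fill: 7 + 2 alternates = 9.
Peremptories: 4 + 1×2 = 6 per side × 2 sides = 12.
For-cause removals: 2.
Minimum venire: 9 + 12 + 2 = 23.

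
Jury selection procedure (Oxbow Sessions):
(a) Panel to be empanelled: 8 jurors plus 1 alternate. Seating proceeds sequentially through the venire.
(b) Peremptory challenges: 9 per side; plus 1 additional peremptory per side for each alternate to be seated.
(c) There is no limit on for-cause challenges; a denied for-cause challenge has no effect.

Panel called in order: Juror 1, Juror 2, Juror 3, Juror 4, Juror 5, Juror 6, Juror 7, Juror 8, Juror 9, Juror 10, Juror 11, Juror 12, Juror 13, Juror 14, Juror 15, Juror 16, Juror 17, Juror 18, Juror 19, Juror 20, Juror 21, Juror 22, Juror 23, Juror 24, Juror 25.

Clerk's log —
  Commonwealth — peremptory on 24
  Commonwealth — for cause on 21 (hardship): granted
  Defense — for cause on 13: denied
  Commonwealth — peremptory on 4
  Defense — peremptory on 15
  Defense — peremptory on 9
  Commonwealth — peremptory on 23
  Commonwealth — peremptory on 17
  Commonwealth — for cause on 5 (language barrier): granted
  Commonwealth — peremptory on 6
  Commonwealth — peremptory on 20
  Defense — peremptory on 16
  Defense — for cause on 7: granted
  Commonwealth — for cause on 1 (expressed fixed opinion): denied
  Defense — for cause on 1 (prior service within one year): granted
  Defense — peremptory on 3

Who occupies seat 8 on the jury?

Removed: #1, #3, #4, #5, #6, #7, #9, #15, #16, #17, #20, #21, #23, #24. (#13 stays — for-cause denied.)
Filling seats in venire order through position 8: #2, #8, #10, #11, #12, #13, #14, #18.
So seat 8 is #18.

18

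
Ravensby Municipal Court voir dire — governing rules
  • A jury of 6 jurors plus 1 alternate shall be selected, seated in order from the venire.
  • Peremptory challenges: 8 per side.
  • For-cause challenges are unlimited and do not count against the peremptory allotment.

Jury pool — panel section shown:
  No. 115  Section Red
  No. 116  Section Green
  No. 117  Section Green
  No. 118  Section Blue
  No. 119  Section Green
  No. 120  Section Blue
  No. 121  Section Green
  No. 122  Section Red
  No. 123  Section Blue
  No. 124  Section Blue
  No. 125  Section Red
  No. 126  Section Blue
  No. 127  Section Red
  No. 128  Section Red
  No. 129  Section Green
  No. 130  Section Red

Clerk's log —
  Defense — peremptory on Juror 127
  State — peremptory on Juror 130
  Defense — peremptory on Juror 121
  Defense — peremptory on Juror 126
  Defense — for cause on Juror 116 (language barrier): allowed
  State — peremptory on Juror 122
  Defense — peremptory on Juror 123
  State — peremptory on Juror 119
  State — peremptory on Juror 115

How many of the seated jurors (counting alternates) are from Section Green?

Removed: #115, #116, #119, #121, #122, #123, #126, #127, #130.
Seated (7 incl. alternates): #117, #118, #120, #124, #125, #128, #129.
Of those, in Section Green: #117, #129 → 2.

2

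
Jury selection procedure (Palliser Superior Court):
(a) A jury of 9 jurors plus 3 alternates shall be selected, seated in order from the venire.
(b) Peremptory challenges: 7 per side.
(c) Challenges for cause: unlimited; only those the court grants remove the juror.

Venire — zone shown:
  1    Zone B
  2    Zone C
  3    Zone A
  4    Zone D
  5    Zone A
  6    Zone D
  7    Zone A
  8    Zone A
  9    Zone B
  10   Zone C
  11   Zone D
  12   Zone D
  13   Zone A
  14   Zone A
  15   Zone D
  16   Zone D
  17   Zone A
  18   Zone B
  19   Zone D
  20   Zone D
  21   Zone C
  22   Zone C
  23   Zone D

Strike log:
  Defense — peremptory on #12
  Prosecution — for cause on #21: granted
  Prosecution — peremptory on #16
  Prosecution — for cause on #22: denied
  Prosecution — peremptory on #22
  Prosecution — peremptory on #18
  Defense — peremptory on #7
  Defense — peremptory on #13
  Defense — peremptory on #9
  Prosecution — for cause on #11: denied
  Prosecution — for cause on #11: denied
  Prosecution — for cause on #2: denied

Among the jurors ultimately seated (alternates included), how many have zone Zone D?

4

Removed: #7, #9, #12, #13, #16, #18, #21, #22.
Seated (12 incl. alternates): #1, #2, #3, #4, #5, #6, #8, #10, #11, #14, #15, #17.
Of those, in Zone D: #4, #6, #11, #15 → 4.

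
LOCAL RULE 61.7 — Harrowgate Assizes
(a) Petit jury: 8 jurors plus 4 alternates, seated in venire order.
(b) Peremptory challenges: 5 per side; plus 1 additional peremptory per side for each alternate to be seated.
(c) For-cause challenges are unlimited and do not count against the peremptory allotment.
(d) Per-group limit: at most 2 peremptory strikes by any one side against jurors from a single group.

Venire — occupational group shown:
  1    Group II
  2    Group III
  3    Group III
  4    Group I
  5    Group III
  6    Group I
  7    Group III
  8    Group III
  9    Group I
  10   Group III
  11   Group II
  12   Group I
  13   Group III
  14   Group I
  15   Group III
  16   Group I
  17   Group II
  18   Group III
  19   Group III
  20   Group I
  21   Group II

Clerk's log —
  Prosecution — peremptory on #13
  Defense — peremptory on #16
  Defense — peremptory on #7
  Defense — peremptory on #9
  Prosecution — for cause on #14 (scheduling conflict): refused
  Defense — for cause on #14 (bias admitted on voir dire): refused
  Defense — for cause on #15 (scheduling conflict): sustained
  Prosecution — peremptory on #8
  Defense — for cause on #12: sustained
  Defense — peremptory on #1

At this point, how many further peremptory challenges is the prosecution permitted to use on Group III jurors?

Prosecution peremptories so far: #13, #8 — 2 of 9 used, 7 left overall.
Against Group III: #13, #8 — 2 used; per-group cap 2 leaves 0.
Binding limit: min(7, 0) = 0.

0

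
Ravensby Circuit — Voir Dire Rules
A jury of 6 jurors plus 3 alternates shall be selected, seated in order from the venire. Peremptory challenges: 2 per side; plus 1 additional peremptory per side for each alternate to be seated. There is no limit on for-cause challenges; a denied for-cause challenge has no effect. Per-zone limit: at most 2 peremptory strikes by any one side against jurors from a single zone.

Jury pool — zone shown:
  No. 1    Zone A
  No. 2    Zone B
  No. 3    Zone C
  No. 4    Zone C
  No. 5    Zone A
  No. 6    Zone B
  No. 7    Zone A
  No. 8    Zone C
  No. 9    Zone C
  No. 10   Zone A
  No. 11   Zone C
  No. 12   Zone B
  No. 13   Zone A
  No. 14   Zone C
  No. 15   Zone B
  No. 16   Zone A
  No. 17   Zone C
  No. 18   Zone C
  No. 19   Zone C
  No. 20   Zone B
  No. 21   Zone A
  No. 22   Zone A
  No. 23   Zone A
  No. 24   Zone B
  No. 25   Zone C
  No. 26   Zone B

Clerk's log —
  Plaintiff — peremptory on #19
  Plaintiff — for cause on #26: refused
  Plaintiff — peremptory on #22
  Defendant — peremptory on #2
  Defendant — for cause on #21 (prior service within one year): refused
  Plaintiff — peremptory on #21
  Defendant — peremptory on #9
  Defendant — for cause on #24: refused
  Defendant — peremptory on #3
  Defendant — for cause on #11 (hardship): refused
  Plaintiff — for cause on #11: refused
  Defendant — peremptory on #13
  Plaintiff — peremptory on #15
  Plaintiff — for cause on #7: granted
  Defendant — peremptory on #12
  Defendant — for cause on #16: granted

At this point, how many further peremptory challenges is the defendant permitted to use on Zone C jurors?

Defendant peremptories so far: #2, #9, #3, #13, #12 — 5 of 5 used, 0 left overall.
Against Zone C: #9, #3 — 2 used; per-zone cap 2 leaves 0.
Binding limit: min(0, 0) = 0.

0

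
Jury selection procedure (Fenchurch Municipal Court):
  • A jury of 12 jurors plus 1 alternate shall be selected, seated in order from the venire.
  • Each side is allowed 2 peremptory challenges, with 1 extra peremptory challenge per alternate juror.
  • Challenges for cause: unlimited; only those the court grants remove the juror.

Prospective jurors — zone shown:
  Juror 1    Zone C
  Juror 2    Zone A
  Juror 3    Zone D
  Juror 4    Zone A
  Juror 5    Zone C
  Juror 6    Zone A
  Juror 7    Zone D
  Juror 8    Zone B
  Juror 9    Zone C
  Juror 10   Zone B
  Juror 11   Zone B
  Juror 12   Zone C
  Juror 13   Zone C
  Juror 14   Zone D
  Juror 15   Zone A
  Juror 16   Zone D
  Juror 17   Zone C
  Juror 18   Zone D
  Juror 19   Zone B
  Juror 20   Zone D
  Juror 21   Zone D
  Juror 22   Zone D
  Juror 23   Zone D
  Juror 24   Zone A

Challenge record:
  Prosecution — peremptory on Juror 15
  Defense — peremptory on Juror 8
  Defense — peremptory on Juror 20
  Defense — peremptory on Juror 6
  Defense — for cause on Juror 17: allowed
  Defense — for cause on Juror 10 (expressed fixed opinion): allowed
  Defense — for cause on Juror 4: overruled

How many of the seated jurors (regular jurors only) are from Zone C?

5

Removed: #6, #8, #10, #15, #17, #20.
Seated jurors 1–12: #1, #2, #3, #4, #5, #7, #9, #11, #12, #13, #14, #16 (alternates #18 not counted).
Of those, in Zone C: #1, #5, #9, #12, #13 → 5.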